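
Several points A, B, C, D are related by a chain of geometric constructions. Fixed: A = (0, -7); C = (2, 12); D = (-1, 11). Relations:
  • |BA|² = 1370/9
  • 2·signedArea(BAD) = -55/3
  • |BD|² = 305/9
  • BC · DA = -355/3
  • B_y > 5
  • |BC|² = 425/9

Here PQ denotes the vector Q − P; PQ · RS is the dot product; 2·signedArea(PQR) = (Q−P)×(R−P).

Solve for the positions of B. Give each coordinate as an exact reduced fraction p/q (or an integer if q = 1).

B = (1/3, 16/3)

1. B_x = 1/3  [2·signedArea(BAD) = -55/3 ∩ BC · DA = -355/3]
2. B_y = 16/3  [2·signedArea(BAD) = -55/3 ∩ BC · DA = -355/3]
   → B = (1/3, 16/3)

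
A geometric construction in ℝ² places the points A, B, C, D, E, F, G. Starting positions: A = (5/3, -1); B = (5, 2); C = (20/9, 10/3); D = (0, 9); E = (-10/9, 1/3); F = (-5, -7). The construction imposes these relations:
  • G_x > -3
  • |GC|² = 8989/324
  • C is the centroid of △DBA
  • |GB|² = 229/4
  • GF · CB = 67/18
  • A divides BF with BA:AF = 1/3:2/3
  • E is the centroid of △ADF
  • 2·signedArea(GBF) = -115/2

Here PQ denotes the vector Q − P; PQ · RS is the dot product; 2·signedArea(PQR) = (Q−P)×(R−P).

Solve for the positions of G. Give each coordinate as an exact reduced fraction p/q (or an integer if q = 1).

1. G_x = -5/2  [2·signedArea(GBF) = -115/2 ∩ GF · CB = 67/18]
2. G_y = 1  [2·signedArea(GBF) = -115/2 ∩ GF · CB = 67/18]
   → G = (-5/2, 1)

G = (-5/2, 1)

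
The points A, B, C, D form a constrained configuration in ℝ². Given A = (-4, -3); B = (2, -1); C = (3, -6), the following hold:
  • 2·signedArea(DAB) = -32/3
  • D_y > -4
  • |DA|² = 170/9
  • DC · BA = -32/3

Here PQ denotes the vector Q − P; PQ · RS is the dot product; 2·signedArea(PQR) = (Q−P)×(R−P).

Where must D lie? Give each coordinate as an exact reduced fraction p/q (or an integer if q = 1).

1. D_x = 1/3  [DC · BA = -32/3 ∩ 2·signedArea(DAB) = -32/3]
2. D_y = -10/3  [DC · BA = -32/3 ∩ 2·signedArea(DAB) = -32/3]
   → D = (1/3, -10/3)

D = (1/3, -10/3)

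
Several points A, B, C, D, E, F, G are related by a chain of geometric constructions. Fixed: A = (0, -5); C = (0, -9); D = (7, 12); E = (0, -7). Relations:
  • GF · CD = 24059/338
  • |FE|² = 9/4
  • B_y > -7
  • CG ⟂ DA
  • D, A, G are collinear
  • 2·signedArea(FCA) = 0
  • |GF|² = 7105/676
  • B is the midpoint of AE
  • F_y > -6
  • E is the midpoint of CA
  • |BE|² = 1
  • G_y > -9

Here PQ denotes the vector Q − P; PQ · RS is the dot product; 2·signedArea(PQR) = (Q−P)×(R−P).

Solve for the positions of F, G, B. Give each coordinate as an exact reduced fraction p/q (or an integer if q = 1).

1. F_x = 0  [2·signedArea(FCA) = 0]
2. F_y = -11/2  [|FE|² = 9/4]
   → F = (0, -11/2)
3. G_x = -238/169  [D, A, G are collinear ∩ CG ⟂ DA]
4. G_y = -1423/169  [D, A, G are collinear ∩ CG ⟂ DA]
   → G = (-238/169, -1423/169)
5. B_x = 0  [B is the midpoint of AE]
6. B_y = -6  [B is the midpoint of AE]
   → B = (0, -6)

B = (0, -6)
F = (0, -11/2)
G = (-238/169, -1423/169)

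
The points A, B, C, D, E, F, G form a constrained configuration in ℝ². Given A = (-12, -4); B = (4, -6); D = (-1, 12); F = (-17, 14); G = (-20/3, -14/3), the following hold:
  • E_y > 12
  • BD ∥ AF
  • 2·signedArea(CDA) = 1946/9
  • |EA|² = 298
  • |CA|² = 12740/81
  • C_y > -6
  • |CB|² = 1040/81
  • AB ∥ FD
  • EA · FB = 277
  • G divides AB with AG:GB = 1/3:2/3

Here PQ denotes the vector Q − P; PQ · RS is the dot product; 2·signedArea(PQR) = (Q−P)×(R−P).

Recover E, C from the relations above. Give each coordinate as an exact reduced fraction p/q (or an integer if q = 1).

C = (4/9, -50/9)
E = (-9, 13)

1. E_x = -9  [line -21·x + 20·y + -449 = 0 ∩ |EA|² = 298]
2. E_y = 13  [line -21·x + 20·y + -449 = 0 ∩ |EA|² = 298]
   → E = (-9, 13)
3. C_x = 4/9  [line 16·x + -11·y + -614/9 = 0 ∩ |CA|² = 12740/81]
4. C_y = -50/9  [line 16·x + -11·y + -614/9 = 0 ∩ |CA|² = 12740/81]
   → C = (4/9, -50/9)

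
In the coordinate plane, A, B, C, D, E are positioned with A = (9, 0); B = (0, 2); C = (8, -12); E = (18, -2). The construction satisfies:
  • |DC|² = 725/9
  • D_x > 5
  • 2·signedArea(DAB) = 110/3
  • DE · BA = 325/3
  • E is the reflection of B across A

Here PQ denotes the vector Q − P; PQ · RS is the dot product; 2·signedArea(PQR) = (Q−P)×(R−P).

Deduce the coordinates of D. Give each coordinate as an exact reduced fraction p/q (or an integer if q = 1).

1. D_x = 17/3  [2·signedArea(DAB) = 110/3 ∩ DE · BA = 325/3]
2. D_y = -10/3  [2·signedArea(DAB) = 110/3 ∩ DE · BA = 325/3]
   → D = (17/3, -10/3)

D = (17/3, -10/3)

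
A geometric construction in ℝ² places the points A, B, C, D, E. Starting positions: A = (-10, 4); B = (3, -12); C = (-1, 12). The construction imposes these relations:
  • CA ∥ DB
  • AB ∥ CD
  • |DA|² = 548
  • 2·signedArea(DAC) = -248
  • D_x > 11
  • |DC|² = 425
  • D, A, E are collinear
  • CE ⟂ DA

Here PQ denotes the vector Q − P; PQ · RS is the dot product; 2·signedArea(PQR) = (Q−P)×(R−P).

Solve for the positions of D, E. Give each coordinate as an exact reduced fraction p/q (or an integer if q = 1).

1. D_x = 12  [CA ∥ DB ∩ AB ∥ CD]
2. D_y = -4  [CA ∥ DB ∩ AB ∥ CD]
   → D = (12, -4)
3. E_x = -633/137  [D, A, E are collinear ∩ CE ⟂ DA]
4. E_y = 280/137  [D, A, E are collinear ∩ CE ⟂ DA]
   → E = (-633/137, 280/137)

D = (12, -4)
E = (-633/137, 280/137)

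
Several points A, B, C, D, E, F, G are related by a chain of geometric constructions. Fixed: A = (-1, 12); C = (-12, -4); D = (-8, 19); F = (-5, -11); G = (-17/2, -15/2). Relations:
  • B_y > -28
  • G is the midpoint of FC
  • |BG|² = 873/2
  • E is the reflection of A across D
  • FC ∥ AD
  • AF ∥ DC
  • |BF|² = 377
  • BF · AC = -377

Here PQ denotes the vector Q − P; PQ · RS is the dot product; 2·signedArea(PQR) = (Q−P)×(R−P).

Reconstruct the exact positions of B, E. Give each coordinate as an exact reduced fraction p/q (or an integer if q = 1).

B = (-16, -27)
E = (-15, 26)

1. B_x = -16  [line 11·x + 16·y + 608 = 0 ∩ |BF|² = 377]
2. B_y = -27  [line 11·x + 16·y + 608 = 0 ∩ |BF|² = 377]
   → B = (-16, -27)
3. E_x = -15  [E is the reflection of A across D]
4. E_y = 26  [E is the reflection of A across D]
   → E = (-15, 26)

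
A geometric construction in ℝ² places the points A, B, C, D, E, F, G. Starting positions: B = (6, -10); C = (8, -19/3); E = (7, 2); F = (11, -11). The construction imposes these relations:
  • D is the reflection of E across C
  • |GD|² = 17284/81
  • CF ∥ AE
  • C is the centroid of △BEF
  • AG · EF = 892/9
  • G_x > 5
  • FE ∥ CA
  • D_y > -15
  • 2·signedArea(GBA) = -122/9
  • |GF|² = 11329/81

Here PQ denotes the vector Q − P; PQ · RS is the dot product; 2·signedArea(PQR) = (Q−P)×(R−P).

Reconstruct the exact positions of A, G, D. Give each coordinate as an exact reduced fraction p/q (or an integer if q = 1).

1. A_x = 4  [CF ∥ AE ∩ FE ∥ CA]
2. A_y = 20/3  [CF ∥ AE ∩ FE ∥ CA]
   → A = (4, 20/3)
3. G_x = 17/3  [2·signedArea(GBA) = -122/9 ∩ AG · EF = 892/9]
4. G_y = -4/9  [2·signedArea(GBA) = -122/9 ∩ AG · EF = 892/9]
   → G = (17/3, -4/9)
5. D_x = 9  [D is the reflection of E across C]
6. D_y = -44/3  [D is the reflection of E across C]
   → D = (9, -44/3)

A = (4, 20/3)
D = (9, -44/3)
G = (17/3, -4/9)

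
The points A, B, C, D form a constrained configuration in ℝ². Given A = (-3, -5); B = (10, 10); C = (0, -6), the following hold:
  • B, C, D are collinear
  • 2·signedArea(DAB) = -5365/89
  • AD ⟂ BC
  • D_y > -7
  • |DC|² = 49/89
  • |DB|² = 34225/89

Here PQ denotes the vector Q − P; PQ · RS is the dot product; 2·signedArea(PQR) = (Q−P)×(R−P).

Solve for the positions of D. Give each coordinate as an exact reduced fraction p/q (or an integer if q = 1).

1. D_x = -35/89  [B, C, D are collinear ∩ AD ⟂ BC]
2. D_y = -590/89  [B, C, D are collinear ∩ AD ⟂ BC]
   → D = (-35/89, -590/89)

D = (-35/89, -590/89)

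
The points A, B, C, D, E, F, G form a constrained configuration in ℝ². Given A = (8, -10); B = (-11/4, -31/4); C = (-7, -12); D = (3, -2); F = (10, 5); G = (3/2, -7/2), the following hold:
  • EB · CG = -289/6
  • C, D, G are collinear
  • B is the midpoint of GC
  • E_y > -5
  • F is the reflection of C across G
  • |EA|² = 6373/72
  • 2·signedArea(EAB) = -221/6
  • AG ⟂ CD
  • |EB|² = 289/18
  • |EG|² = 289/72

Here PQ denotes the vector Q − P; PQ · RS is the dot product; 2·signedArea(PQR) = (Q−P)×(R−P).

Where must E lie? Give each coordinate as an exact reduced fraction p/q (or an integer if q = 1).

1. E_x = 1/12  [EB · CG = -289/6 ∩ 2·signedArea(EAB) = -221/6]
2. E_y = -59/12  [EB · CG = -289/6 ∩ 2·signedArea(EAB) = -221/6]
   → E = (1/12, -59/12)

E = (1/12, -59/12)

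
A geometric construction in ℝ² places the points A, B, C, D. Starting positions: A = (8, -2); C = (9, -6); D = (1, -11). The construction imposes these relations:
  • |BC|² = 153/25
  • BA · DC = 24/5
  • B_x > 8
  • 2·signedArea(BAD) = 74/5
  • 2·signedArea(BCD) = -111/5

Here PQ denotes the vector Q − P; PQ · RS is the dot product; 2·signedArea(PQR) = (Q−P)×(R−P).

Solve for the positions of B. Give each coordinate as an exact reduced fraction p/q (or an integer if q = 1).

1. B_x = 42/5  [2·signedArea(BAD) = 74/5 ∩ 2·signedArea(BCD) = -111/5]
2. B_y = -18/5  [2·signedArea(BAD) = 74/5 ∩ 2·signedArea(BCD) = -111/5]
   → B = (42/5, -18/5)

B = (42/5, -18/5)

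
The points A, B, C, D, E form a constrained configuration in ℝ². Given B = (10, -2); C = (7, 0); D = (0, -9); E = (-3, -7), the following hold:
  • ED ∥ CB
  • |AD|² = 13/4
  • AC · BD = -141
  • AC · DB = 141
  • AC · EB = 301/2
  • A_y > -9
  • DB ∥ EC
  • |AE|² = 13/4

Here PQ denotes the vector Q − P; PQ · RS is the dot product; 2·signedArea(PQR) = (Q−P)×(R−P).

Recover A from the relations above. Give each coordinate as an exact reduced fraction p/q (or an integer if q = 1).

1. A_x = -3/2  [AC · EB = 301/2 ∩ AC · BD = -141]
2. A_y = -8  [AC · EB = 301/2 ∩ AC · BD = -141]
   → A = (-3/2, -8)

A = (-3/2, -8)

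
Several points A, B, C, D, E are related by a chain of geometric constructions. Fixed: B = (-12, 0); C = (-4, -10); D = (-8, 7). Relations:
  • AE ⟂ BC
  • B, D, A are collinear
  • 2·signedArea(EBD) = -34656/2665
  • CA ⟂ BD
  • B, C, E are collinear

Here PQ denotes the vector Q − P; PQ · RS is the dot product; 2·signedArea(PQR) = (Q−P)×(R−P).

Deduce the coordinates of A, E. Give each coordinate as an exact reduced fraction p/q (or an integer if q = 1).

1. A_x = -932/65  [B, D, A are collinear ∩ CA ⟂ BD]
2. A_y = -266/65  [B, D, A are collinear ∩ CA ⟂ BD]
   → A = (-932/65, -266/65)
3. E_x = -29092/2665  [B, C, E are collinear ∩ AE ⟂ BC]
4. E_y = -722/533  [B, C, E are collinear ∩ AE ⟂ BC]
   → E = (-29092/2665, -722/533)

A = (-932/65, -266/65)
E = (-29092/2665, -722/533)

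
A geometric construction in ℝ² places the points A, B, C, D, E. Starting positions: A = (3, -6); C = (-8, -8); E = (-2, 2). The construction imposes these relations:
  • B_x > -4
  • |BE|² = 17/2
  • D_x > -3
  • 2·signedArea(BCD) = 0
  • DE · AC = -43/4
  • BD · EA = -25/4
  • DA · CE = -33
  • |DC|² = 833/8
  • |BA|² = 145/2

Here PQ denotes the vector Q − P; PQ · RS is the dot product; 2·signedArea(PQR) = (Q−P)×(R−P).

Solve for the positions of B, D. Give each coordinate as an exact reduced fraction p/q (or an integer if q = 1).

1. D_x = -11/4  [DA · CE = -33 ∩ DE · AC = -43/4]
2. D_y = 3/4  [DA · CE = -33 ∩ DE · AC = -43/4]
   → D = (-11/4, 3/4)
3. B_x = -7/2  [2·signedArea(BCD) = 0 ∩ BD · EA = -25/4]
4. B_y = -1/2  [2·signedArea(BCD) = 0 ∩ BD · EA = -25/4]
   → B = (-7/2, -1/2)

B = (-7/2, -1/2)
D = (-11/4, 3/4)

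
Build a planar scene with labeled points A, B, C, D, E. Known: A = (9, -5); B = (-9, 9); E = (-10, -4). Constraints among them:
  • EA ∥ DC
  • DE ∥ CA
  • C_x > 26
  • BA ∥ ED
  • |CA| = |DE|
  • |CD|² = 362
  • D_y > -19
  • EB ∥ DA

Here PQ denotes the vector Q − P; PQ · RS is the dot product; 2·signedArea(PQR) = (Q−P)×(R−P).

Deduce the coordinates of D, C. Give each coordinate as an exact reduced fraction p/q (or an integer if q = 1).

1. D_x = 8  [EB ∥ DA ∩ BA ∥ ED]
2. D_y = -18  [EB ∥ DA ∩ BA ∥ ED]
   → D = (8, -18)
3. C_x = 27  [DE ∥ CA ∩ EA ∥ DC]
4. C_y = -19  [DE ∥ CA ∩ EA ∥ DC]
   → C = (27, -19)

C = (27, -19)
D = (8, -18)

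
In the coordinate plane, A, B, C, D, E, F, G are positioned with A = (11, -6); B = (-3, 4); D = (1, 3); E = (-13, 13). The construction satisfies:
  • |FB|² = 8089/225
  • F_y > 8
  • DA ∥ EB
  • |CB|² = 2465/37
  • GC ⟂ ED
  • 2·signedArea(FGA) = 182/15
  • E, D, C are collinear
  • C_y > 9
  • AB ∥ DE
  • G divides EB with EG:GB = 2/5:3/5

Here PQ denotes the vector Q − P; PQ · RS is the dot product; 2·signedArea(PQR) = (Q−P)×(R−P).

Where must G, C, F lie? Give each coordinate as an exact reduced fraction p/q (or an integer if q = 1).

C = (-320/37, 366/37)
F = (-7, 127/15)
G = (-9, 47/5)

1. G_x = -9  [G divides EB with EG:GB = 2/5:3/5]
2. G_y = 47/5  [G divides EB with EG:GB = 2/5:3/5]
   → G = (-9, 47/5)
3. C_x = -320/37  [E, D, C are collinear ∩ GC ⟂ ED]
4. C_y = 366/37  [E, D, C are collinear ∩ GC ⟂ ED]
   → C = (-320/37, 366/37)
5. F_x = -7  [line 77/5·x + 20·y + -923/15 = 0 ∩ |FB|² = 8089/225]
6. F_y = 127/15  [line 77/5·x + 20·y + -923/15 = 0 ∩ |FB|² = 8089/225]
   → F = (-7, 127/15)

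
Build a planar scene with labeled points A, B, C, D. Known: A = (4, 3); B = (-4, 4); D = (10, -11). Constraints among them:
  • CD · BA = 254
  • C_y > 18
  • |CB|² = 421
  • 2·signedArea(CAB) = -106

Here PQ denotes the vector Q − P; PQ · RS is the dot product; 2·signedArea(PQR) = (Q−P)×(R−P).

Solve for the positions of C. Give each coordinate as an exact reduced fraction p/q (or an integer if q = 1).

1. C_x = -18  [2·signedArea(CAB) = -106 ∩ CD · BA = 254]
2. C_y = 19  [2·signedArea(CAB) = -106 ∩ CD · BA = 254]
   → C = (-18, 19)

C = (-18, 19)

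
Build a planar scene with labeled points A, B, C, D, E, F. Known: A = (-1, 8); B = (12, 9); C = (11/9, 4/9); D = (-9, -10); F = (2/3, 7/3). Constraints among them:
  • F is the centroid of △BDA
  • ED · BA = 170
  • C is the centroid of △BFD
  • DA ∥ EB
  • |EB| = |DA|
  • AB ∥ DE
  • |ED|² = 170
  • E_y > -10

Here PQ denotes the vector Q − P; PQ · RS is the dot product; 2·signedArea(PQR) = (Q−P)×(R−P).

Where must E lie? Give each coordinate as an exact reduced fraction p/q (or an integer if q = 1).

E = (4, -9)

1. E_x = 4  [DA ∥ EB ∩ AB ∥ DE]
2. E_y = -9  [DA ∥ EB ∩ AB ∥ DE]
   → E = (4, -9)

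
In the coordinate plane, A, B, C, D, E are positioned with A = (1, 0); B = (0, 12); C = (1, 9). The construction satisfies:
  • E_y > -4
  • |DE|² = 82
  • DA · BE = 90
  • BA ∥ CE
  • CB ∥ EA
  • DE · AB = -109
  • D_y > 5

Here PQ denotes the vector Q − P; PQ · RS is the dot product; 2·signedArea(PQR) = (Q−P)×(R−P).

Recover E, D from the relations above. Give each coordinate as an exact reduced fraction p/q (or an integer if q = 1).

1. E_x = 2  [CB ∥ EA ∩ BA ∥ CE]
2. E_y = -3  [CB ∥ EA ∩ BA ∥ CE]
   → E = (2, -3)
3. D_x = 1  [DA · BE = 90 ∩ DE · AB = -109]
4. D_y = 6  [DA · BE = 90 ∩ DE · AB = -109]
   → D = (1, 6)

D = (1, 6)
E = (2, -3)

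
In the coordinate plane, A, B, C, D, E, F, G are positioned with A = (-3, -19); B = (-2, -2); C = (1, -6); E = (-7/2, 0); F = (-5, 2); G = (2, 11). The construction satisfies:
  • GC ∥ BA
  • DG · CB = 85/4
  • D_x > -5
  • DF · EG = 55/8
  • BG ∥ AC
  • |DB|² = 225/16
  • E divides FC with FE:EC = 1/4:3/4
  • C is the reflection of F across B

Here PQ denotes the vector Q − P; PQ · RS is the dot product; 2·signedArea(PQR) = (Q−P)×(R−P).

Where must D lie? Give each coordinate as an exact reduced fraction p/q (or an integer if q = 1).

D = (-17/4, 1)

1. D_x = -17/4  [DF · EG = 55/8 ∩ DG · CB = 85/4]
2. D_y = 1  [DF · EG = 55/8 ∩ DG · CB = 85/4]
   → D = (-17/4, 1)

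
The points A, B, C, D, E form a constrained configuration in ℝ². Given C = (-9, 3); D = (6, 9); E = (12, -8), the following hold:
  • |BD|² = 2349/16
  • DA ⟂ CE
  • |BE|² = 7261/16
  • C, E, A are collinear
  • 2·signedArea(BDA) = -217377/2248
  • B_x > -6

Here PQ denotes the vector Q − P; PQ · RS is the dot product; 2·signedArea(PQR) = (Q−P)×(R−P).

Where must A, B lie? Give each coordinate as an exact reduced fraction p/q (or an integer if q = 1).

A = (171/562, -1053/562)
B = (-21/4, 9/2)

1. A_x = 171/562  [C, E, A are collinear ∩ DA ⟂ CE]
2. A_y = -1053/562  [C, E, A are collinear ∩ DA ⟂ CE]
   → A = (171/562, -1053/562)
3. B_x = -21/4  [line 6111/562·x + -3201/562·y + 185949/2248 = 0 ∩ |BE|² = 7261/16]
4. B_y = 9/2  [line 6111/562·x + -3201/562·y + 185949/2248 = 0 ∩ |BE|² = 7261/16]
   → B = (-21/4, 9/2)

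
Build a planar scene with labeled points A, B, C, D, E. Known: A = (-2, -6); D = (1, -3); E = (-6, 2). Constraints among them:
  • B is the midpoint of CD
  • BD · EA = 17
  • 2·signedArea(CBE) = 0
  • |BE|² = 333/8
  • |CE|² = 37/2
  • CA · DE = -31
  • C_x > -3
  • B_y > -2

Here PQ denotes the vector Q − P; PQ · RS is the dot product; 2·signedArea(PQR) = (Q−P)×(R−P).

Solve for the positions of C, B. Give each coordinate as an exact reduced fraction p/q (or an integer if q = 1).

1. C_x = -5/2  [line 7·x + -5·y + 15 = 0 ∩ |CE|² = 37/2]
2. C_y = -1/2  [line 7·x + -5·y + 15 = 0 ∩ |CE|² = 37/2]
   → C = (-5/2, -1/2)
3. B_x = -3/4  [2·signedArea(CBE) = 0 ∩ B is the midpoint of CD]
4. B_y = -7/4  [2·signedArea(CBE) = 0 ∩ B is the midpoint of CD]
   → B = (-3/4, -7/4)

B = (-3/4, -7/4)
C = (-5/2, -1/2)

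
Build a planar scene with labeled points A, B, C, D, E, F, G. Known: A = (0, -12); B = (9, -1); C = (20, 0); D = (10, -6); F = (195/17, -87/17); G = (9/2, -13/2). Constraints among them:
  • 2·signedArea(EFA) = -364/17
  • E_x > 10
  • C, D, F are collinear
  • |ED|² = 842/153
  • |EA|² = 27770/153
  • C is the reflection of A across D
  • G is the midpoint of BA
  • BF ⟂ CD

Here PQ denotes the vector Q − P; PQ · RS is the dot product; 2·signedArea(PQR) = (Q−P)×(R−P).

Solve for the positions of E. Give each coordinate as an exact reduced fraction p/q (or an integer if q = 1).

E = (181/17, -191/51)

1. E_x = 181/17  [line 117/17·x + -195/17·y + -1976/17 = 0 ∩ |ED|² = 842/153]
2. E_y = -191/51  [line 117/17·x + -195/17·y + -1976/17 = 0 ∩ |ED|² = 842/153]
   → E = (181/17, -191/51)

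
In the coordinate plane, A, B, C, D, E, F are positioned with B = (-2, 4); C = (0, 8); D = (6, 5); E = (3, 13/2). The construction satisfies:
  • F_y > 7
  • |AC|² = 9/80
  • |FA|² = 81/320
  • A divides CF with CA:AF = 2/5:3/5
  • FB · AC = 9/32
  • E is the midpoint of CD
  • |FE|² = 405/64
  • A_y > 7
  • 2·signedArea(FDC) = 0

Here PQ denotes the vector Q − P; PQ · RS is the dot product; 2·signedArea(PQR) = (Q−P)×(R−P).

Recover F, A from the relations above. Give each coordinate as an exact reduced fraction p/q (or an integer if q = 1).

A = (3/10, 157/20)
F = (3/4, 61/8)

1. F_x = 3/4  [line -3·x + -6·y + 48 = 0 ∩ |FE|² = 405/64]
2. F_y = 61/8  [line -3·x + -6·y + 48 = 0 ∩ |FE|² = 405/64]
   → F = (3/4, 61/8)
3. A_x = 3/10  [A divides CF with CA:AF = 2/5:3/5]
4. A_y = 157/20  [A divides CF with CA:AF = 2/5:3/5]
   → A = (3/10, 157/20)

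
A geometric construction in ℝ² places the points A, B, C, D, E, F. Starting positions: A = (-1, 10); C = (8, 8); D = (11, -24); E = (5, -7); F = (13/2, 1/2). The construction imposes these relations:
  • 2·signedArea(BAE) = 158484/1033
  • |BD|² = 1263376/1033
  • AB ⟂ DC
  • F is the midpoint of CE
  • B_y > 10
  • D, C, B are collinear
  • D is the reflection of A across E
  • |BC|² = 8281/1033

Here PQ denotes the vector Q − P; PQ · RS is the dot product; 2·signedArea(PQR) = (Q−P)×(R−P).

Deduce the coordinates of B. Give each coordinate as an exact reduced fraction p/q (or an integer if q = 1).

1. B_x = 7991/1033  [D, C, B are collinear ∩ AB ⟂ DC]
2. B_y = 11176/1033  [D, C, B are collinear ∩ AB ⟂ DC]
   → B = (7991/1033, 11176/1033)

B = (7991/1033, 11176/1033)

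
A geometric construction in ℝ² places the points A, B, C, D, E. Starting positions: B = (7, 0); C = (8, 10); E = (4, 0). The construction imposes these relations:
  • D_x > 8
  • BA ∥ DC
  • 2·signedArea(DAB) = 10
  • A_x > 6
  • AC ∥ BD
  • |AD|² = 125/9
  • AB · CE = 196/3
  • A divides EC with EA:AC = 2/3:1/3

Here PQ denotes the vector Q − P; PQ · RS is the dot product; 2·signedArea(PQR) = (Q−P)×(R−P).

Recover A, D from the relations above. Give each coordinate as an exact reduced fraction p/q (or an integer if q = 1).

1. A_x = 20/3  [A divides EC with EA:AC = 2/3:1/3]
2. A_y = 20/3  [A divides EC with EA:AC = 2/3:1/3]
   → A = (20/3, 20/3)
3. D_x = 25/3  [BA ∥ DC ∩ AC ∥ BD]
4. D_y = 10/3  [BA ∥ DC ∩ AC ∥ BD]
   → D = (25/3, 10/3)

A = (20/3, 20/3)
D = (25/3, 10/3)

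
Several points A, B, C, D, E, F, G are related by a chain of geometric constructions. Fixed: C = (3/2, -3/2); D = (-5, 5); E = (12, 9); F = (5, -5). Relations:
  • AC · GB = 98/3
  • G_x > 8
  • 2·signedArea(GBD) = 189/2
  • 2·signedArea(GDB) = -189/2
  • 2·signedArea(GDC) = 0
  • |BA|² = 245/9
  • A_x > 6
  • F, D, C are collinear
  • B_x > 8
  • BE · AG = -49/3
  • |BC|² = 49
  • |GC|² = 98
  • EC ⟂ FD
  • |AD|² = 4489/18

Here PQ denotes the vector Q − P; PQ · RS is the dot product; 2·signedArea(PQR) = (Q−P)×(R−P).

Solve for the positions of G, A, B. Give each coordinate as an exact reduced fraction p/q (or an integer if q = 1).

1. G_x = 17/2  [line 13/2·x + 13/2·y + 0 = 0 ∩ |GC|² = 98]
2. G_y = -17/2  [line 13/2·x + 13/2·y + 0 = 0 ∩ |GC|² = 98]
   → G = (17/2, -17/2)
3. B_x = 17/2  [line 27/2·x + 27/2·y + -189/2 = 0 ∩ |BC|² = 49]
4. B_y = -3/2  [line 27/2·x + 27/2·y + -189/2 = 0 ∩ |BC|² = 49]
   → B = (17/2, -3/2)
5. A_x = 37/6  [AC · GB = 98/3 ∩ BE · AG = -49/3]
6. A_y = -37/6  [AC · GB = 98/3 ∩ BE · AG = -49/3]
   → A = (37/6, -37/6)

A = (37/6, -37/6)
B = (17/2, -3/2)
G = (17/2, -17/2)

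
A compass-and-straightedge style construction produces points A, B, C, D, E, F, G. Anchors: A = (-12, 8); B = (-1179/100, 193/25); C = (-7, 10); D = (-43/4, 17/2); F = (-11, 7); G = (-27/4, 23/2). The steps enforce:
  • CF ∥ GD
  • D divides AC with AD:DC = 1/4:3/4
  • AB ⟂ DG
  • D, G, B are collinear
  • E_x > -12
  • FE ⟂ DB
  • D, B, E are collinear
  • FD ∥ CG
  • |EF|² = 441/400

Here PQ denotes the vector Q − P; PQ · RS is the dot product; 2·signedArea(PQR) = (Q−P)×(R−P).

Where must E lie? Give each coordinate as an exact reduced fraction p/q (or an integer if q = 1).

E = (-1163/100, 196/25)

1. E_x = -1163/100  [D, B, E are collinear ∩ FE ⟂ DB]
2. E_y = 196/25  [D, B, E are collinear ∩ FE ⟂ DB]
   → E = (-1163/100, 196/25)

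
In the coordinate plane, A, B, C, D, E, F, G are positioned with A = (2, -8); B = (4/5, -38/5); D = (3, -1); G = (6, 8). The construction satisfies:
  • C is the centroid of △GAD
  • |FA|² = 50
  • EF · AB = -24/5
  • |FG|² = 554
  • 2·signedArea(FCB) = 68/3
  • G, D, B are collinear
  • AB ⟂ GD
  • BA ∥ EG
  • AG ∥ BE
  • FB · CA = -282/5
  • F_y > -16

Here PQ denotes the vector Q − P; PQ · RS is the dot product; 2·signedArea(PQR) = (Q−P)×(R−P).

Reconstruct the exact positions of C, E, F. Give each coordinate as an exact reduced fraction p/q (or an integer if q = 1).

C = (11/3, -1/3)
E = (24/5, 42/5)
F = (1, -15)

1. C_x = 11/3  [C is the centroid of △GAD]
2. C_y = -1/3  [C is the centroid of △GAD]
   → C = (11/3, -1/3)
3. E_x = 24/5  [BA ∥ EG ∩ AG ∥ BE]
4. E_y = 42/5  [BA ∥ EG ∩ AG ∥ BE]
   → E = (24/5, 42/5)
5. F_x = 1  [2·signedArea(FCB) = 68/3 ∩ EF · AB = -24/5]
6. F_y = -15  [2·signedArea(FCB) = 68/3 ∩ EF · AB = -24/5]
   → F = (1, -15)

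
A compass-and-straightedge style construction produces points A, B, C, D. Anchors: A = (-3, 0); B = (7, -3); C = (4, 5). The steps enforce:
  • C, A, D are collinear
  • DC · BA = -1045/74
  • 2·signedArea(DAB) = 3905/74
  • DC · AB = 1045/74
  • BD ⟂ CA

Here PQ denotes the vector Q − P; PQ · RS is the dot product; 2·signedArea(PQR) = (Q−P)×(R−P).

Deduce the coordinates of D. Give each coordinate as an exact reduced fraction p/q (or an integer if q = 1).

1. D_x = 163/74  [C, A, D are collinear ∩ BD ⟂ CA]
2. D_y = 275/74  [C, A, D are collinear ∩ BD ⟂ CA]
   → D = (163/74, 275/74)

D = (163/74, 275/74)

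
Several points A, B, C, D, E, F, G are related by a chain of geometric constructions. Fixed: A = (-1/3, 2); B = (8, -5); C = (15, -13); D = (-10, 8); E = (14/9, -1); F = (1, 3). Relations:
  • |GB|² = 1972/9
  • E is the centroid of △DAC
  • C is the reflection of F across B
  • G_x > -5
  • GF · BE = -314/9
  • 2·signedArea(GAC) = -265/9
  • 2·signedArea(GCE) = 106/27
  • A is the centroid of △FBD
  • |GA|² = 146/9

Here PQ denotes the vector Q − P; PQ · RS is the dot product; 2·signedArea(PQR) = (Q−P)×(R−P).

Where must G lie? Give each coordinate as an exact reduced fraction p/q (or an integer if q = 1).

1. G_x = -4  [2·signedArea(GAC) = -265/9 ∩ 2·signedArea(GCE) = 106/27]
2. G_y = 11/3  [2·signedArea(GAC) = -265/9 ∩ 2·signedArea(GCE) = 106/27]
   → G = (-4, 11/3)

G = (-4, 11/3)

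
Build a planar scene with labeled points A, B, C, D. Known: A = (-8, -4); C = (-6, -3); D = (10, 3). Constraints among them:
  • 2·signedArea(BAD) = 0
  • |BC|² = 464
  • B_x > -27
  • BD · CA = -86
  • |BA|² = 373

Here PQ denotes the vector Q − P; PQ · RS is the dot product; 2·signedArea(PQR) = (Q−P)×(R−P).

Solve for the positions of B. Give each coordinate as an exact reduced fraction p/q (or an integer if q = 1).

B = (-26, -11)

1. B_x = -26  [2·signedArea(BAD) = 0 ∩ BD · CA = -86]
2. B_y = -11  [2·signedArea(BAD) = 0 ∩ BD · CA = -86]
   → B = (-26, -11)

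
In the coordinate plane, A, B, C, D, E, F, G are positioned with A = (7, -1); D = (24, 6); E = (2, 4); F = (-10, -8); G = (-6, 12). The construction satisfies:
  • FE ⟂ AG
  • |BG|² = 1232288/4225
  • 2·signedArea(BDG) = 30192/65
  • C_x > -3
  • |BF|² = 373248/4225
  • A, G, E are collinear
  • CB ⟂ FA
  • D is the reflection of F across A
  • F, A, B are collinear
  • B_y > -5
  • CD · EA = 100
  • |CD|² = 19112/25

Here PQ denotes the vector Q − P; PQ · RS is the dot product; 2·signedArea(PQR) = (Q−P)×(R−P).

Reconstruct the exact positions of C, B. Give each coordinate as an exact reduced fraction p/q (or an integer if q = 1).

B = (-1106/845, -3736/845)
C = (-14/5, -4/5)

1. B_x = -1106/845  [F, A, B are collinear ∩ 2·signedArea(BDG) = 30192/65]
2. B_y = -3736/845  [F, A, B are collinear ∩ 2·signedArea(BDG) = 30192/65]
   → B = (-1106/845, -3736/845)
3. C_x = -14/5  [CD · EA = 100 ∩ CB ⟂ FA]
4. C_y = -4/5  [CD · EA = 100 ∩ CB ⟂ FA]
   → C = (-14/5, -4/5)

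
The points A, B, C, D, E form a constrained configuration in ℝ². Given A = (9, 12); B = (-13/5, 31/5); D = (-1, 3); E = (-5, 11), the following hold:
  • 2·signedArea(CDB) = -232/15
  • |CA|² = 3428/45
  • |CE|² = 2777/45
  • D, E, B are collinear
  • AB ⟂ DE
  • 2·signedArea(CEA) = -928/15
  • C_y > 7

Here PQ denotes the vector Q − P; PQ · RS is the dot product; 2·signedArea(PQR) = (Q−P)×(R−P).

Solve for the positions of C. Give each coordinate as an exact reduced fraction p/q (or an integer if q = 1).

C = (9/5, 106/15)

1. C_x = 9/5  [2·signedArea(CDB) = -232/15 ∩ 2·signedArea(CEA) = -928/15]
2. C_y = 106/15  [2·signedArea(CDB) = -232/15 ∩ 2·signedArea(CEA) = -928/15]
   → C = (9/5, 106/15)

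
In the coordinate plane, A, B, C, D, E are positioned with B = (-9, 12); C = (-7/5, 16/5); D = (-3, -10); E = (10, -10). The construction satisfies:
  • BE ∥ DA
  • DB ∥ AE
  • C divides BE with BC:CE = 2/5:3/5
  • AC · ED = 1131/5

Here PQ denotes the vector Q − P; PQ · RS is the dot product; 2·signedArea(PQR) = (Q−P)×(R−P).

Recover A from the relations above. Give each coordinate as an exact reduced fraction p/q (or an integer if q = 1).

1. A_x = 16  [DB ∥ AE ∩ BE ∥ DA]
2. A_y = -32  [DB ∥ AE ∩ BE ∥ DA]
   → A = (16, -32)

A = (16, -32)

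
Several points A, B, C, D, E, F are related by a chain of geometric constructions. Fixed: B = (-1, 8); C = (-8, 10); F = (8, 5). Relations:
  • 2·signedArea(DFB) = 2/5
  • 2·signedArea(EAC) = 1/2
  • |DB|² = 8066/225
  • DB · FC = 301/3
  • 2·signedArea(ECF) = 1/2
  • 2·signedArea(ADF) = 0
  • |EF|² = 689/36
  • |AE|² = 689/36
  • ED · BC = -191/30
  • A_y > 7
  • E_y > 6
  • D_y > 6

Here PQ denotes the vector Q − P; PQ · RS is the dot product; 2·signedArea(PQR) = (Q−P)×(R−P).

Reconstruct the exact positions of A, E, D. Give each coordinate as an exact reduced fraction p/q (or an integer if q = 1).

A = (-1/3, 23/3)
D = (14/3, 91/15)
E = (23/6, 19/3)

1. E_x = 23/6  [line 5·x + 16·y + -241/2 = 0 ∩ |EF|² = 689/36]
2. E_y = 19/3  [line 5·x + 16·y + -241/2 = 0 ∩ |EF|² = 689/36]
   → E = (23/6, 19/3)
3. D_x = 14/3  [DB · FC = 301/3 ∩ ED · BC = -191/30]
4. D_y = 91/15  [DB · FC = 301/3 ∩ ED · BC = -191/30]
   → D = (14/3, 91/15)
5. A_x = -1/3  [2·signedArea(ADF) = 0 ∩ 2·signedArea(EAC) = 1/2]
6. A_y = 23/3  [2·signedArea(ADF) = 0 ∩ 2·signedArea(EAC) = 1/2]
   → A = (-1/3, 23/3)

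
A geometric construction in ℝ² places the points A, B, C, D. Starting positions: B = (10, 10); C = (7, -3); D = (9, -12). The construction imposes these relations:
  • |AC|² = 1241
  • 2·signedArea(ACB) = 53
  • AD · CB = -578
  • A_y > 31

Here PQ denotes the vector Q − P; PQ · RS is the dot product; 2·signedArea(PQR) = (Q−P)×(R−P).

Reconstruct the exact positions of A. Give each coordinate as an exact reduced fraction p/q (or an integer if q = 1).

A = (11, 32)

1. A_x = 11  [2·signedArea(ACB) = 53 ∩ AD · CB = -578]
2. A_y = 32  [2·signedArea(ACB) = 53 ∩ AD · CB = -578]
   → A = (11, 32)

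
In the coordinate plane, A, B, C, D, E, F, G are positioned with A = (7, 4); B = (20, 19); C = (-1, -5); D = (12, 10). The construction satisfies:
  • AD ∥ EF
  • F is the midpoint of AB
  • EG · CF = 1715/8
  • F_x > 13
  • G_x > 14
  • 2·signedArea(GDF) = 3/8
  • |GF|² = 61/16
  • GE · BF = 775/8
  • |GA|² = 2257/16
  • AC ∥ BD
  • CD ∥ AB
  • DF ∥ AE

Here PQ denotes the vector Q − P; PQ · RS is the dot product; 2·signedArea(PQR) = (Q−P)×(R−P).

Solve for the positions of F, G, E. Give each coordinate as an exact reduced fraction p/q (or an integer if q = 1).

1. F_x = 27/2  [F is the midpoint of AB]
2. F_y = 23/2  [F is the midpoint of AB]
   → F = (27/2, 23/2)
3. G_x = 59/4  [line -3/2·x + 3/2·y + 21/8 = 0 ∩ |GA|² = 2257/16]
4. G_y = 13  [line -3/2·x + 3/2·y + 21/8 = 0 ∩ |GA|² = 2257/16]
   → G = (59/4, 13)
5. E_x = 17/2  [GE · BF = 775/8 ∩ AD ∥ EF]
6. E_y = 11/2  [GE · BF = 775/8 ∩ AD ∥ EF]
   → E = (17/2, 11/2)

E = (17/2, 11/2)
F = (27/2, 23/2)
G = (59/4, 13)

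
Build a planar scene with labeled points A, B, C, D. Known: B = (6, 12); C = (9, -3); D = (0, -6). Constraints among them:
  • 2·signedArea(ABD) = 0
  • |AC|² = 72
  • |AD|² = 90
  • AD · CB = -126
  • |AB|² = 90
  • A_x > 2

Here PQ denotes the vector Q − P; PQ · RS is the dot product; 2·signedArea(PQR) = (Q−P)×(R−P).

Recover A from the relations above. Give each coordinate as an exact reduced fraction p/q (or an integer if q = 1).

A = (3, 3)

1. A_x = 3  [2·signedArea(ABD) = 0 ∩ AD · CB = -126]
2. A_y = 3  [2·signedArea(ABD) = 0 ∩ AD · CB = -126]
   → A = (3, 3)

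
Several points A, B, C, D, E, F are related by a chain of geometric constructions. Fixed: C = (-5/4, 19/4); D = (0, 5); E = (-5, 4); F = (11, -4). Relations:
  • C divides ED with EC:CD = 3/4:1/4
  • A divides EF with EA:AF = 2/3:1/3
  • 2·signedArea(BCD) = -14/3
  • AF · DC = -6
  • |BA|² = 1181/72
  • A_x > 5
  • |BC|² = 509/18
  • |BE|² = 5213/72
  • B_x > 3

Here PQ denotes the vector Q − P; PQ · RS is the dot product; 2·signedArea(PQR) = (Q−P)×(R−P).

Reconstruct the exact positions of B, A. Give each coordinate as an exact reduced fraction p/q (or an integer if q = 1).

A = (17/3, -4/3)
B = (13/4, 23/12)

1. B_x = 13/4  [line -1/4·x + 5/4·y + -19/12 = 0 ∩ |BE|² = 5213/72]
2. B_y = 23/12  [line -1/4·x + 5/4·y + -19/12 = 0 ∩ |BE|² = 5213/72]
   → B = (13/4, 23/12)
3. A_x = 17/3  [A divides EF with EA:AF = 2/3:1/3]
4. A_y = -4/3  [A divides EF with EA:AF = 2/3:1/3]
   → A = (17/3, -4/3)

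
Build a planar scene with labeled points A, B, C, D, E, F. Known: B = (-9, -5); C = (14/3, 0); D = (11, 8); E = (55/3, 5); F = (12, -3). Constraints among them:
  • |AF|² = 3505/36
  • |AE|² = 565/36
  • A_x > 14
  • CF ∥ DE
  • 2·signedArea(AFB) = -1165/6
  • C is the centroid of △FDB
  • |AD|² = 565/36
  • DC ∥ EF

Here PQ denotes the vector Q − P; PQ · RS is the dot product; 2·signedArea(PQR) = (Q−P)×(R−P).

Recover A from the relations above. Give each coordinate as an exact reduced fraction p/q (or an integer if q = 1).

1. A_x = 44/3  [line 2·x + -21·y + 643/6 = 0 ∩ |AD|² = 565/36]
2. A_y = 13/2  [line 2·x + -21·y + 643/6 = 0 ∩ |AD|² = 565/36]
   → A = (44/3, 13/2)

A = (44/3, 13/2)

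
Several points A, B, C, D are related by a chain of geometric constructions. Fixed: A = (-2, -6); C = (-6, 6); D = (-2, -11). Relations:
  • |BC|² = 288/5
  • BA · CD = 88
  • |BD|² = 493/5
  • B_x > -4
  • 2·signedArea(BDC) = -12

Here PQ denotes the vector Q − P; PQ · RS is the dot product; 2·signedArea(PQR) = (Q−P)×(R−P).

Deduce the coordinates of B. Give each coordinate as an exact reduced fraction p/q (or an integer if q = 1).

B = (-18/5, -6/5)

1. B_x = -18/5  [2·signedArea(BDC) = -12 ∩ BA · CD = 88]
2. B_y = -6/5  [2·signedArea(BDC) = -12 ∩ BA · CD = 88]
   → B = (-18/5, -6/5)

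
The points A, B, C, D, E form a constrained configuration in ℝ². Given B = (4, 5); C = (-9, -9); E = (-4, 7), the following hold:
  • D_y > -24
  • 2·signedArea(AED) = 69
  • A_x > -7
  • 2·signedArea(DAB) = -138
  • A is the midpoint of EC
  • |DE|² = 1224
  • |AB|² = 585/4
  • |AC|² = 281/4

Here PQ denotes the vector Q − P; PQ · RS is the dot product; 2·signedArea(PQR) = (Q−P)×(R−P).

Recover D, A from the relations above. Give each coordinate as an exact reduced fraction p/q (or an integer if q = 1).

A = (-13/2, -1)
D = (-22, -23)

1. A_x = -13/2  [A is the midpoint of EC]
2. A_y = -1  [A is the midpoint of EC]
   → A = (-13/2, -1)
3. D_x = -22  [2·signedArea(DAB) = -138 ∩ 2·signedArea(AED) = 69]
4. D_y = -23  [2·signedArea(DAB) = -138 ∩ 2·signedArea(AED) = 69]
   → D = (-22, -23)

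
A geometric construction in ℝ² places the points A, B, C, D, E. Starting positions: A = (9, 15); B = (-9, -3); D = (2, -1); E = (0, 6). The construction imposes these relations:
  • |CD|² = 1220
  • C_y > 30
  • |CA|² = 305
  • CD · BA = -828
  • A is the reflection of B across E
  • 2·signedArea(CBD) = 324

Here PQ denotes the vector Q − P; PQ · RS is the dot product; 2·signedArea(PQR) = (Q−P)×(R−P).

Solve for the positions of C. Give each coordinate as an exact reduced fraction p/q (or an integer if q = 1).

C = (16, 31)

1. C_x = 16  [2·signedArea(CBD) = 324 ∩ CD · BA = -828]
2. C_y = 31  [2·signedArea(CBD) = 324 ∩ CD · BA = -828]
   → C = (16, 31)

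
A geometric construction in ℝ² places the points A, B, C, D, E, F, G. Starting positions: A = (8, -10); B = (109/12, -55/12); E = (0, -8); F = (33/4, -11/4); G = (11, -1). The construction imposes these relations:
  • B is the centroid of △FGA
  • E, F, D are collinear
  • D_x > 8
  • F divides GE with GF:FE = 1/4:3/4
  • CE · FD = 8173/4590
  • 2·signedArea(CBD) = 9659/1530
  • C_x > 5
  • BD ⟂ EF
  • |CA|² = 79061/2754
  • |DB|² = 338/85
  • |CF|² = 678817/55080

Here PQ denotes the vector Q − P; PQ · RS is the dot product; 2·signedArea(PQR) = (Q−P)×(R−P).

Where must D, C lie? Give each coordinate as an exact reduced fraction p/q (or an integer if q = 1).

1. D_x = 8173/1020  [E, F, D are collinear ∩ BD ⟂ EF]
2. D_y = -2959/1020  [E, F, D are collinear ∩ BD ⟂ EF]
   → D = (8173/1020, -2959/1020)
3. C_x = 8719/1530  [line -143/85·x + -91/85·y + 3107/765 = 0 ∩ |CF|² = 678817/55080]
4. C_y = -7897/1530  [line -143/85·x + -91/85·y + 3107/765 = 0 ∩ |CF|² = 678817/55080]
   → C = (8719/1530, -7897/1530)

C = (8719/1530, -7897/1530)
D = (8173/1020, -2959/1020)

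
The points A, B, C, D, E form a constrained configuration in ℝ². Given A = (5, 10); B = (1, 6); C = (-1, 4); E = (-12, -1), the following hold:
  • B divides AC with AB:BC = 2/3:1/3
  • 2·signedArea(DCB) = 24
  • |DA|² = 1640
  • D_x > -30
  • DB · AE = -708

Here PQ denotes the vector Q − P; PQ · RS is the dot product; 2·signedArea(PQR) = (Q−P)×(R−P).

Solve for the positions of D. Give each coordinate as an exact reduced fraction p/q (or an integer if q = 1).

D = (-29, -12)

1. D_x = -29  [DB · AE = -708 ∩ 2·signedArea(DCB) = 24]
2. D_y = -12  [DB · AE = -708 ∩ 2·signedArea(DCB) = 24]
   → D = (-29, -12)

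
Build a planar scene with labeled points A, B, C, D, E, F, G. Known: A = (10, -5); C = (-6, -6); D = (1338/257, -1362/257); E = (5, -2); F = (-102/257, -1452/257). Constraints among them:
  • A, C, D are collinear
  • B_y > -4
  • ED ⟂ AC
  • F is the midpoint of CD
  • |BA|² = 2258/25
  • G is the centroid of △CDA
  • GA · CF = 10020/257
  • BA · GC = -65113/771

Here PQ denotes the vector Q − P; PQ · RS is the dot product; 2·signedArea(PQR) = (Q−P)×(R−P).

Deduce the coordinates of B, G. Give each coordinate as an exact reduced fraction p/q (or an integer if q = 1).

B = (3/5, -18/5)
G = (2366/771, -4189/771)

1. G_x = 2366/771  [G is the centroid of △CDA]
2. G_y = -4189/771  [G is the centroid of △CDA]
   → G = (2366/771, -4189/771)
3. B_x = 3/5  [line 6992/771·x + 437/771·y + -874/257 = 0 ∩ |BA|² = 2258/25]
4. B_y = -18/5  [line 6992/771·x + 437/771·y + -874/257 = 0 ∩ |BA|² = 2258/25]
   → B = (3/5, -18/5)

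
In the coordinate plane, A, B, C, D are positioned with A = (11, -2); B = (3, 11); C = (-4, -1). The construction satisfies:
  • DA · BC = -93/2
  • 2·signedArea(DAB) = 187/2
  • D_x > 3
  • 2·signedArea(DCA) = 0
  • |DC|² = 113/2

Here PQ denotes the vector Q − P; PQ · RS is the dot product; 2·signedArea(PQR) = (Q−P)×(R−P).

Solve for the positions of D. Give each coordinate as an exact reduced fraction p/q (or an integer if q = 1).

D = (7/2, -3/2)

1. D_x = 7/2  [2·signedArea(DCA) = 0 ∩ 2·signedArea(DAB) = 187/2]
2. D_y = -3/2  [2·signedArea(DCA) = 0 ∩ 2·signedArea(DAB) = 187/2]
   → D = (7/2, -3/2)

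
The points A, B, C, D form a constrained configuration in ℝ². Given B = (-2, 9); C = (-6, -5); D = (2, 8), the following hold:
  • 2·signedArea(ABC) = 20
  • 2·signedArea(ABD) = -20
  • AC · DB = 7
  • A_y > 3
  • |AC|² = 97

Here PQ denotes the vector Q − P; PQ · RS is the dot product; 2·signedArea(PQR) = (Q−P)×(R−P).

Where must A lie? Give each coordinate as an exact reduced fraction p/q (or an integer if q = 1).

1. A_x = -2  [2·signedArea(ABD) = -20 ∩ 2·signedArea(ABC) = 20]
2. A_y = 4  [2·signedArea(ABD) = -20 ∩ 2·signedArea(ABC) = 20]
   → A = (-2, 4)

A = (-2, 4)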